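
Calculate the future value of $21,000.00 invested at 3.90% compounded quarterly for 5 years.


Compound interest formula: A = P(1 + r/n)^(nt)
A = $21,000.00 × (1 + 0.039/4)^(4 × 5)
Growth factor: (1 + 0.039/4)^20 = 1.214164
A = $21,000.00 × 1.214164
A = $25,497.44

A = P(1 + r/n)^(nt) = $25,497.44


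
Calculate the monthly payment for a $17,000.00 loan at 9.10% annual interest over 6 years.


Loan payment formula: PMT = PV × r / (1 − (1 + r)^(−n))
Monthly rate r = 0.091/12 ≈ 0.00758333, n = 72 months
Denominator: 1 − (1 + 0.091/12)^(−72) = 0.419543
PMT = $17,000.00 × (0.091/12) / 0.419543
PMT = $307.28 per month

PMT = PV × r / (1-(1+r)^(-n)) = $307.28/month


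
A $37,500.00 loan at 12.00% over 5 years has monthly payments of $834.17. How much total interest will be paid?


Total paid over the life of the loan = PMT × n.
Total paid = $834.17 × 60 = $50,050.20
Total interest = total paid − principal = $50,050.20 − $37,500.00 = $12,550.20

Total interest = (PMT × n) - PV = $12,550.20


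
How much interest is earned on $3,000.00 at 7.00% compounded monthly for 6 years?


Compound interest earned = final amount − principal.
A = P(1 + r/n)^(nt) = $3,000.00 × (1 + 0.07/12)^(12 × 6) = $4,560.32
Interest = A − P = $4,560.32 − $3,000.00 = $1,560.32

Interest = A - P = $1,560.32


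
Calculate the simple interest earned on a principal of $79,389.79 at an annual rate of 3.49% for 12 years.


Simple interest formula: I = P × r × t
I = $79,389.79 × 0.0349 × 12
I = $33,248.44

I = P × r × t = $33,248.44


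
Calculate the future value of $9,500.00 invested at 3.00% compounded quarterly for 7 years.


Compound interest formula: A = P(1 + r/n)^(nt)
A = $9,500.00 × (1 + 0.03/4)^(4 × 7)
Growth factor: (1 + 0.03/4)^28 = 1.232712
A = $9,500.00 × 1.232712
A = $11,710.76

A = P(1 + r/n)^(nt) = $11,710.76


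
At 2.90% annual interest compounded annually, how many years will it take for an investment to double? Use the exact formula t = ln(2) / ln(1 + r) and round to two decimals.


Doubling condition: (1 + r)^t = 2
Take ln of both sides: t × ln(1 + r) = ln(2)
t = ln(2) / ln(1 + r)
t = 0.693147 / 0.028587
t = 24.25

t = ln(2) / ln(1 + r) = 24.25 years


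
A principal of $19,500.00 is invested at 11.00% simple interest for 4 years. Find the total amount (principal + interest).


Total amount formula: A = P(1 + rt) = P + P·r·t
Interest: I = P × r × t = $19,500.00 × 0.11 × 4 = $8,580.00
A = P + I = $19,500.00 + $8,580.00 = $28,080.00

A = P + I = P(1 + rt) = $28,080.00


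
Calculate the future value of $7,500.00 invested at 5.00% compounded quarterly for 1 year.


Compound interest formula: A = P(1 + r/n)^(nt)
A = $7,500.00 × (1 + 0.05/4)^(4 × 1)
Growth factor: (1 + 0.05/4)^4 = 1.050945
A = $7,500.00 × 1.050945
A = $7,882.09

A = P(1 + r/n)^(nt) = $7,882.09


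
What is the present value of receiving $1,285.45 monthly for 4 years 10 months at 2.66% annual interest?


Present value of an ordinary annuity: PV = PMT × (1 − (1 + r)^(−n)) / r
Monthly rate r = 0.0266/12 ≈ 0.00221667, n = 58
PV = $1,285.45 × (1 − (1 + 0.0266/12)^(−58)) / (0.0266/12)
PV = $1,285.45 × 54.369896
PV = $69,889.78

PV = PMT × (1-(1+r)^(-n))/r = $69,889.78


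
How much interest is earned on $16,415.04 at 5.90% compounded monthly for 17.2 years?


Compound interest earned = final amount − principal.
A = P(1 + r/n)^(nt) = $16,415.04 × (1 + 0.059/12)^(12 × 17.2) = $45,173.54
Interest = A − P = $45,173.54 − $16,415.04 = $28,758.50

Interest = A - P = $28,758.50


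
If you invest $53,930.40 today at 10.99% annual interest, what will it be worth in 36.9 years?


Future value formula: FV = PV × (1 + r)^t
FV = $53,930.40 × (1 + 0.1099)^36.9
FV = $53,930.40 × 46.8785442
FV = $2,528,178.64

FV = PV × (1 + r)^t = $2,528,178.64


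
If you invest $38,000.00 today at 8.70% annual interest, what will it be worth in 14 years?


Future value formula: FV = PV × (1 + r)^t
FV = $38,000.00 × (1 + 0.087)^14
FV = $38,000.00 × 3.2152416
FV = $122,179.18

FV = PV × (1 + r)^t = $122,179.18


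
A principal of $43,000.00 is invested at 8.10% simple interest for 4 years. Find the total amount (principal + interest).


Total amount formula: A = P(1 + rt) = P + P·r·t
Interest: I = P × r × t = $43,000.00 × 0.081 × 4 = $13,932.00
A = P + I = $43,000.00 + $13,932.00 = $56,932.00

A = P + I = P(1 + rt) = $56,932.00


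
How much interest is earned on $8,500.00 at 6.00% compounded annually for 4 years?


Compound interest earned = final amount − principal.
A = P(1 + r/n)^(nt) = $8,500.00 × (1 + 0.06/1)^(1 × 4) = $10,731.05
Interest = A − P = $10,731.05 − $8,500.00 = $2,231.05

Interest = A - P = $2,231.05


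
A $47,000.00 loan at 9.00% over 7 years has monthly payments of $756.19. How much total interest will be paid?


Total paid over the life of the loan = PMT × n.
Total paid = $756.19 × 84 = $63,519.96
Total interest = total paid − principal = $63,519.96 − $47,000.00 = $16,519.96

Total interest = (PMT × n) - PV = $16,519.96


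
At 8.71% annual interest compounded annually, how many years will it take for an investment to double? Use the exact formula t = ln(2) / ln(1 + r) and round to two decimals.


Doubling condition: (1 + r)^t = 2
Take ln of both sides: t × ln(1 + r) = ln(2)
t = ln(2) / ln(1 + r)
t = 0.693147 / 0.083514
t = 8.30

t = ln(2) / ln(1 + r) = 8.30 years


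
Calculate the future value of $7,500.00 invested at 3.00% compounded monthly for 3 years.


Compound interest formula: A = P(1 + r/n)^(nt)
A = $7,500.00 × (1 + 0.03/12)^(12 × 3)
Growth factor: (1 + 0.03/12)^36 = 1.0940514
A = $7,500.00 × 1.0940514
A = $8,205.39

A = P(1 + r/n)^(nt) = $8,205.39


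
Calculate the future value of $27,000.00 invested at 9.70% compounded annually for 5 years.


Compound interest formula: A = P(1 + r/n)^(nt)
A = $27,000.00 × (1 + 0.097/1)^(1 × 5)
Growth factor: (1 + 0.097/1)^5 = 1.588668
A = $27,000.00 × 1.588668
A = $42,894.04

A = P(1 + r/n)^(nt) = $42,894.04


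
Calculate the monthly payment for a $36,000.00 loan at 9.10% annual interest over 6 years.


Loan payment formula: PMT = PV × r / (1 − (1 + r)^(−n))
Monthly rate r = 0.091/12 ≈ 0.00758333, n = 72 months
Denominator: 1 − (1 + 0.091/12)^(−72) = 0.419543
PMT = $36,000.00 × (0.091/12) / 0.419543
PMT = $650.71 per month

PMT = PV × r / (1-(1+r)^(-n)) = $650.71/month


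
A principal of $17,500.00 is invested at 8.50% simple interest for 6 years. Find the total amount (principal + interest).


Total amount formula: A = P(1 + rt) = P + P·r·t
Interest: I = P × r × t = $17,500.00 × 0.085 × 6 = $8,925.00
A = P + I = $17,500.00 + $8,925.00 = $26,425.00

A = P + I = P(1 + rt) = $26,425.00


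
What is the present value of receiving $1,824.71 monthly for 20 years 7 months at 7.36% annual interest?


Present value of an ordinary annuity: PV = PMT × (1 − (1 + r)^(−n)) / r
Monthly rate r = 0.0736/12 ≈ 0.00613333, n = 247
PV = $1,824.71 × (1 − (1 + 0.0736/12)^(−247)) / (0.0736/12)
PV = $1,824.71 × 127.036583
PV = $231,804.92

PV = PMT × (1-(1+r)^(-n))/r = $231,804.92


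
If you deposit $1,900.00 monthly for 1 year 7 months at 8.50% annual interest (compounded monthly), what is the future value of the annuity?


Future value of an ordinary annuity: FV = PMT × ((1 + r)^n − 1) / r
Monthly rate r = 0.085/12 ≈ 0.00708333, n = 19
FV = $1,900.00 × ((1 + 0.085/12)^19 − 1) / (0.085/12)
FV = $1,900.00 × 20.261276
FV = $38,496.42

FV = PMT × ((1+r)^n - 1)/r = $38,496.42


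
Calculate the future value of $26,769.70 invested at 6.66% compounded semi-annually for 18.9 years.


Compound interest formula: A = P(1 + r/n)^(nt)
A = $26,769.70 × (1 + 0.0666/2)^(2 × 18.9)
Growth factor: (1 + 0.0666/2)^37.8 = 3.4495229
A = $26,769.70 × 3.4495229
A = $92,342.69

A = P(1 + r/n)^(nt) = $92,342.69


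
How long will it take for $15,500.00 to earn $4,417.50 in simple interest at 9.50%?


Rearrange the simple interest formula for t:
I = P × r × t  ⇒  t = I / (P × r)
t = $4,417.50 / ($15,500.00 × 0.095)
t = 3

t = I/(P×r) = 3 years


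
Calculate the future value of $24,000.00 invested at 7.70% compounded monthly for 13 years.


Compound interest formula: A = P(1 + r/n)^(nt)
A = $24,000.00 × (1 + 0.077/12)^(12 × 13)
Growth factor: (1 + 0.077/12)^156 = 2.712314
A = $24,000.00 × 2.712314
A = $65,095.54

A = P(1 + r/n)^(nt) = $65,095.54


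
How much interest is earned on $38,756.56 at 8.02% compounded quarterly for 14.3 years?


Compound interest earned = final amount − principal.
A = P(1 + r/n)^(nt) = $38,756.56 × (1 + 0.0802/4)^(4 × 14.3) = $120,640.39
Interest = A − P = $120,640.39 − $38,756.56 = $81,883.83

Interest = A - P = $81,883.83


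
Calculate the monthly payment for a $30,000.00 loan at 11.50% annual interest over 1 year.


Loan payment formula: PMT = PV × r / (1 − (1 + r)^(−n))
Monthly rate r = 0.115/12 ≈ 0.00958333, n = 12 months
Denominator: 1 − (1 + 0.115/12)^(−12) = 0.1081457
PMT = $30,000.00 × (0.115/12) / 0.1081457
PMT = $2,658.45 per month

PMT = PV × r / (1-(1+r)^(-n)) = $2,658.45/month


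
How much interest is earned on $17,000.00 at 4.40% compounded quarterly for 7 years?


Compound interest earned = final amount − principal.
A = P(1 + r/n)^(nt) = $17,000.00 × (1 + 0.044/4)^(4 × 7) = $23,093.05
Interest = A − P = $23,093.05 − $17,000.00 = $6,093.05

Interest = A - P = $6,093.05


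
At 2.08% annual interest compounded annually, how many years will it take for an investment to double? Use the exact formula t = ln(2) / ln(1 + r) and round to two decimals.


Doubling condition: (1 + r)^t = 2
Take ln of both sides: t × ln(1 + r) = ln(2)
t = ln(2) / ln(1 + r)
t = 0.693147 / 0.020587
t = 33.67

t = ln(2) / ln(1 + r) = 33.67 years


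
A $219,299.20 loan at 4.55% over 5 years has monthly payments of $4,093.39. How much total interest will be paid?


Total paid over the life of the loan = PMT × n.
Total paid = $4,093.39 × 60 = $245,603.40
Total interest = total paid − principal = $245,603.40 − $219,299.20 = $26,304.20

Total interest = (PMT × n) - PV = $26,304.20


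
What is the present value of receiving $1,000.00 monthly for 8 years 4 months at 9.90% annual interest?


Present value of an ordinary annuity: PV = PMT × (1 − (1 + r)^(−n)) / r
Monthly rate r = 0.099/12 = 0.00825, n = 100
PV = $1,000.00 × (1 − (1 + 0.099/12)^(−100)) / (0.099/12)
PV = $1,000.00 × 67.912640
PV = $67,912.64

PV = PMT × (1-(1+r)^(-n))/r = $67,912.64


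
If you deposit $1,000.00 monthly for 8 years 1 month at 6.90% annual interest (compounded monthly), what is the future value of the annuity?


Future value of an ordinary annuity: FV = PMT × ((1 + r)^n − 1) / r
Monthly rate r = 0.069/12 = 0.00575, n = 97
FV = $1,000.00 × ((1 + 0.069/12)^97 − 1) / (0.069/12)
FV = $1,000.00 × 129.382589
FV = $129,382.59

FV = PMT × ((1+r)^n - 1)/r = $129,382.59


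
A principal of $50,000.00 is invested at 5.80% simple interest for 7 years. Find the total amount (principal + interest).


Total amount formula: A = P(1 + rt) = P + P·r·t
Interest: I = P × r × t = $50,000.00 × 0.058 × 7 = $20,300.00
A = P + I = $50,000.00 + $20,300.00 = $70,300.00

A = P + I = P(1 + rt) = $70,300.00


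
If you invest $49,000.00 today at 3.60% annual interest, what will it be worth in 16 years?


Future value formula: FV = PV × (1 + r)^t
FV = $49,000.00 × (1 + 0.036)^16
FV = $49,000.00 × 1.7609867
FV = $86,288.35

FV = PV × (1 + r)^t = $86,288.35


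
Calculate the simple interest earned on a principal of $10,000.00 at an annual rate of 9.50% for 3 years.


Simple interest formula: I = P × r × t
I = $10,000.00 × 0.095 × 3
I = $2,850.00

I = P × r × t = $2,850.00


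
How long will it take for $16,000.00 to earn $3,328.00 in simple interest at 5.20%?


Rearrange the simple interest formula for t:
I = P × r × t  ⇒  t = I / (P × r)
t = $3,328.00 / ($16,000.00 × 0.052)
t = 4

t = I/(P×r) = 4 years


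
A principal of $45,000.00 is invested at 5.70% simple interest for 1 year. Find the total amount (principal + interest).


Total amount formula: A = P(1 + rt) = P + P·r·t
Interest: I = P × r × t = $45,000.00 × 0.057 × 1 = $2,565.00
A = P + I = $45,000.00 + $2,565.00 = $47,565.00

A = P + I = P(1 + rt) = $47,565.00


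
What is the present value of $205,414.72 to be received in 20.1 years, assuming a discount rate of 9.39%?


Present value formula: PV = FV / (1 + r)^t
PV = $205,414.72 / (1 + 0.0939)^20.1
PV = $205,414.72 / 6.073656
PV = $33,820.60

PV = FV / (1 + r)^t = $33,820.60


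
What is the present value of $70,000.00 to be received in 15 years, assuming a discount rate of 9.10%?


Present value formula: PV = FV / (1 + r)^t
PV = $70,000.00 / (1 + 0.091)^15
PV = $70,000.00 / 3.692932
PV = $18,955.13

PV = FV / (1 + r)^t = $18,955.13


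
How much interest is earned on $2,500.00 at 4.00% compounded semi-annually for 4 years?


Compound interest earned = final amount − principal.
A = P(1 + r/n)^(nt) = $2,500.00 × (1 + 0.04/2)^(2 × 4) = $2,929.15
Interest = A − P = $2,929.15 − $2,500.00 = $429.15

Interest = A - P = $429.15


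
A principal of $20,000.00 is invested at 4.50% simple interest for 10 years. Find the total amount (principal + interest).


Total amount formula: A = P(1 + rt) = P + P·r·t
Interest: I = P × r × t = $20,000.00 × 0.045 × 10 = $9,000.00
A = P + I = $20,000.00 + $9,000.00 = $29,000.00

A = P + I = P(1 + rt) = $29,000.00


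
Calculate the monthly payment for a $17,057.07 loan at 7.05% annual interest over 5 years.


Loan payment formula: PMT = PV × r / (1 − (1 + r)^(−n))
Monthly rate r = 0.0705/12 = 0.005875, n = 60 months
Denominator: 1 − (1 + 0.0705/12)^(−60) = 0.296346
PMT = $17,057.07 × (0.0705/12) / 0.296346
PMT = $338.15 per month

PMT = PV × r / (1-(1+r)^(-n)) = $338.15/month


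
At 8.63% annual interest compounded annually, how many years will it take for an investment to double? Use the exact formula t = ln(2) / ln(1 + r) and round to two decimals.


Doubling condition: (1 + r)^t = 2
Take ln of both sides: t × ln(1 + r) = ln(2)
t = ln(2) / ln(1 + r)
t = 0.693147 / 0.082777
t = 8.37

t = ln(2) / ln(1 + r) = 8.37 years


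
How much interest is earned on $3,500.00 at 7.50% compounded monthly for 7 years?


Compound interest earned = final amount − principal.
A = P(1 + r/n)^(nt) = $3,500.00 × (1 + 0.075/12)^(12 × 7) = $5,906.95
Interest = A − P = $5,906.95 − $3,500.00 = $2,406.95

Interest = A - P = $2,406.95


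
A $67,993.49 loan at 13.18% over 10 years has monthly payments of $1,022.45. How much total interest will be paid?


Total paid over the life of the loan = PMT × n.
Total paid = $1,022.45 × 120 = $122,694.00
Total interest = total paid − principal = $122,694.00 − $67,993.49 = $54,700.51

Total interest = (PMT × n) - PV = $54,700.51


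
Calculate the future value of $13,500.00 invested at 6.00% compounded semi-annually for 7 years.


Compound interest formula: A = P(1 + r/n)^(nt)
A = $13,500.00 × (1 + 0.06/2)^(2 × 7)
Growth factor: (1 + 0.06/2)^14 = 1.5125897
A = $13,500.00 × 1.5125897
A = $20,419.96

A = P(1 + r/n)^(nt) = $20,419.96


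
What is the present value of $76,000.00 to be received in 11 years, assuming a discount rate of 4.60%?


Present value formula: PV = FV / (1 + r)^t
PV = $76,000.00 / (1 + 0.046)^11
PV = $76,000.00 / 1.6400177
PV = $46,340.96

PV = FV / (1 + r)^t = $46,340.96


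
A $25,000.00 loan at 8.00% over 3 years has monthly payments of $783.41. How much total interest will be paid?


Total paid over the life of the loan = PMT × n.
Total paid = $783.41 × 36 = $28,202.76
Total interest = total paid − principal = $28,202.76 − $25,000.00 = $3,202.76

Total interest = (PMT × n) - PV = $3,202.76


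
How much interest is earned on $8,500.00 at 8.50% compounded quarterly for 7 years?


Compound interest earned = final amount − principal.
A = P(1 + r/n)^(nt) = $8,500.00 × (1 + 0.085/4)^(4 × 7) = $15,315.00
Interest = A − P = $15,315.00 − $8,500.00 = $6,815.00

Interest = A - P = $6,815.00


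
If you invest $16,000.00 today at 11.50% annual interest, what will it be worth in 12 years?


Future value formula: FV = PV × (1 + r)^t
FV = $16,000.00 × (1 + 0.115)^12
FV = $16,000.00 × 3.692312
FV = $59,076.99

FV = PV × (1 + r)^t = $59,076.99


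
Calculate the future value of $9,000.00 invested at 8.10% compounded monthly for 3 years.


Compound interest formula: A = P(1 + r/n)^(nt)
A = $9,000.00 × (1 + 0.081/12)^(12 × 3)
Growth factor: (1 + 0.081/12)^36 = 1.274028
A = $9,000.00 × 1.274028
A = $11,466.25

A = P(1 + r/n)^(nt) = $11,466.25


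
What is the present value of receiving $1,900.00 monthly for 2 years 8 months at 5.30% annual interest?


Present value of an ordinary annuity: PV = PMT × (1 − (1 + r)^(−n)) / r
Monthly rate r = 0.053/12 ≈ 0.00441667, n = 32
PV = $1,900.00 × (1 − (1 + 0.053/12)^(−32)) / (0.053/12)
PV = $1,900.00 × 29.780358
PV = $56,582.68

PV = PMT × (1-(1+r)^(-n))/r = $56,582.68


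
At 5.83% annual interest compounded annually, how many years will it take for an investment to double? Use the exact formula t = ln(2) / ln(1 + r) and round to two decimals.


Doubling condition: (1 + r)^t = 2
Take ln of both sides: t × ln(1 + r) = ln(2)
t = ln(2) / ln(1 + r)
t = 0.693147 / 0.056664
t = 12.23

t = ln(2) / ln(1 + r) = 12.23 years


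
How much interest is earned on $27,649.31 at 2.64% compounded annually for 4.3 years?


Compound interest earned = final amount − principal.
A = P(1 + r/n)^(nt) = $27,649.31 × (1 + 0.0264/1)^(1 × 4.3) = $30,927.57
Interest = A − P = $30,927.57 − $27,649.31 = $3,278.26

Interest = A - P = $3,278.26


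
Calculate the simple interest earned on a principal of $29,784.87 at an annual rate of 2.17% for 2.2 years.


Simple interest formula: I = P × r × t
I = $29,784.87 × 0.0217 × 2.2
I = $1,421.93

I = P × r × t = $1,421.93


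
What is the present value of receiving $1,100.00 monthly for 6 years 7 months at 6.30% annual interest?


Present value of an ordinary annuity: PV = PMT × (1 − (1 + r)^(−n)) / r
Monthly rate r = 0.063/12 = 0.00525, n = 79
PV = $1,100.00 × (1 − (1 + 0.063/12)^(−79)) / (0.063/12)
PV = $1,100.00 × 64.529072
PV = $70,981.98

PV = PMT × (1-(1+r)^(-n))/r = $70,981.98


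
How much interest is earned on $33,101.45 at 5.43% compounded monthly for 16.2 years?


Compound interest earned = final amount − principal.
A = P(1 + r/n)^(nt) = $33,101.45 × (1 + 0.0543/12)^(12 × 16.2) = $79,619.01
Interest = A − P = $79,619.01 − $33,101.45 = $46,517.56

Interest = A - P = $46,517.56


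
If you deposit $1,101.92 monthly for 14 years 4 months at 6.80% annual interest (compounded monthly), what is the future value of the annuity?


Future value of an ordinary annuity: FV = PMT × ((1 + r)^n − 1) / r
Monthly rate r = 0.068/12 ≈ 0.00566667, n = 172
FV = $1,101.92 × ((1 + 0.068/12)^172 − 1) / (0.068/12)
FV = $1,101.92 × 289.9415794
FV = $319,492.43

FV = PMT × ((1+r)^n - 1)/r = $319,492.43


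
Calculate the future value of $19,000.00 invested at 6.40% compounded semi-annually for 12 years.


Compound interest formula: A = P(1 + r/n)^(nt)
A = $19,000.00 × (1 + 0.064/2)^(2 × 12)
Growth factor: (1 + 0.064/2)^24 = 2.129672
A = $19,000.00 × 2.129672
A = $40,463.77

A = P(1 + r/n)^(nt) = $40,463.77


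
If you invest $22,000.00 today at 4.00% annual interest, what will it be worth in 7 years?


Future value formula: FV = PV × (1 + r)^t
FV = $22,000.00 × (1 + 0.04)^7
FV = $22,000.00 × 1.315932
FV = $28,950.50

FV = PV × (1 + r)^t = $28,950.50


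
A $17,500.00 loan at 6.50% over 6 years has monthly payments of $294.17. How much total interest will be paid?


Total paid over the life of the loan = PMT × n.
Total paid = $294.17 × 72 = $21,180.24
Total interest = total paid − principal = $21,180.24 − $17,500.00 = $3,680.24

Total interest = (PMT × n) - PV = $3,680.24


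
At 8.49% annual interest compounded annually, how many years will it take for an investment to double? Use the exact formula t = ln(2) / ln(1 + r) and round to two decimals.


Doubling condition: (1 + r)^t = 2
Take ln of both sides: t × ln(1 + r) = ln(2)
t = ln(2) / ln(1 + r)
t = 0.693147 / 0.081488
t = 8.51

t = ln(2) / ln(1 + r) = 8.51 years


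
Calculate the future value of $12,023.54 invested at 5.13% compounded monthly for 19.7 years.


Compound interest formula: A = P(1 + r/n)^(nt)
A = $12,023.54 × (1 + 0.0513/12)^(12 × 19.7)
Growth factor: (1 + 0.0513/12)^236.4 = 2.741365
A = $12,023.54 × 2.741365
A = $32,960.91

A = P(1 + r/n)^(nt) = $32,960.91


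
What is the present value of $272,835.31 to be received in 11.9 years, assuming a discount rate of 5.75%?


Present value formula: PV = FV / (1 + r)^t
PV = $272,835.31 / (1 + 0.0575)^11.9
PV = $272,835.31 / 1.94507555
PV = $140,269.78

PV = FV / (1 + r)^t = $140,269.78


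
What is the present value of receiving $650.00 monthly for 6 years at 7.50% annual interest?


Present value of an ordinary annuity: PV = PMT × (1 − (1 + r)^(−n)) / r
Monthly rate r = 0.075/12 = 0.00625, n = 72
PV = $650.00 × (1 − (1 + 0.075/12)^(−72)) / (0.075/12)
PV = $650.00 × 57.836524
PV = $37,593.74

PV = PMT × (1-(1+r)^(-n))/r = $37,593.74


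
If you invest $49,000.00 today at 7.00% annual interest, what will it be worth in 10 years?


Future value formula: FV = PV × (1 + r)^t
FV = $49,000.00 × (1 + 0.07)^10
FV = $49,000.00 × 1.9671514
FV = $96,390.42

FV = PV × (1 + r)^t = $96,390.42


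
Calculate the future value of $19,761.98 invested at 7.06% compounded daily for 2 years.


Compound interest formula: A = P(1 + r/n)^(nt)
A = $19,761.98 × (1 + 0.0706/365)^(365 × 2)
Growth factor: (1 + 0.0706/365)^730 = 1.151639
A = $19,761.98 × 1.151639
A = $22,758.67

A = P(1 + r/n)^(nt) = $22,758.67


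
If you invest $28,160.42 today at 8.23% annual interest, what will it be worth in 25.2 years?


Future value formula: FV = PV × (1 + r)^t
FV = $28,160.42 × (1 + 0.0823)^25.2
FV = $28,160.42 × 7.3377176
FV = $206,633.21

FV = PV × (1 + r)^t = $206,633.21


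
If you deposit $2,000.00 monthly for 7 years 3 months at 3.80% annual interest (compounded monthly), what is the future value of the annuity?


Future value of an ordinary annuity: FV = PMT × ((1 + r)^n − 1) / r
Monthly rate r = 0.038/12 ≈ 0.00316667, n = 87
FV = $2,000.00 × ((1 + 0.038/12)^87 − 1) / (0.038/12)
FV = $2,000.00 × 99.983959
FV = $199,967.92

FV = PMT × ((1+r)^n - 1)/r = $199,967.92


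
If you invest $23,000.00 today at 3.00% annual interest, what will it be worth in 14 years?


Future value formula: FV = PV × (1 + r)^t
FV = $23,000.00 × (1 + 0.03)^14
FV = $23,000.00 × 1.5125897
FV = $34,789.56

FV = PV × (1 + r)^t = $34,789.56


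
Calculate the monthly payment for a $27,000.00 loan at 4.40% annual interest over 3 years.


Loan payment formula: PMT = PV × r / (1 − (1 + r)^(−n))
Monthly rate r = 0.044/12 ≈ 0.00366667, n = 36 months
Denominator: 1 − (1 + 0.044/12)^(−36) = 0.123447
PMT = $27,000.00 × (0.044/12) / 0.123447
PMT = $801.96 per month

PMT = PV × r / (1-(1+r)^(-n)) = $801.96/month


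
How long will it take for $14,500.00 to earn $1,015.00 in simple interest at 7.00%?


Rearrange the simple interest formula for t:
I = P × r × t  ⇒  t = I / (P × r)
t = $1,015.00 / ($14,500.00 × 0.07)
t = 1

t = I/(P×r) = 1 year


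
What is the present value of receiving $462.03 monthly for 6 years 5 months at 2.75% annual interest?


Present value of an ordinary annuity: PV = PMT × (1 − (1 + r)^(−n)) / r
Monthly rate r = 0.0275/12 ≈ 0.00229167, n = 77
PV = $462.03 × (1 − (1 + 0.0275/12)^(−77)) / (0.0275/12)
PV = $462.03 × 70.515077
PV = $32,580.08

PV = PMT × (1-(1+r)^(-n))/r = $32,580.08


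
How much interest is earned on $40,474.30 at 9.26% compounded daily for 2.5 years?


Compound interest earned = final amount − principal.
A = P(1 + r/n)^(nt) = $40,474.30 × (1 + 0.0926/365)^(365 × 2.5) = $51,015.93
Interest = A − P = $51,015.93 − $40,474.30 = $10,541.63

Interest = A - P = $10,541.63


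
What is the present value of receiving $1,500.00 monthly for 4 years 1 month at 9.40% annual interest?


Present value of an ordinary annuity: PV = PMT × (1 − (1 + r)^(−n)) / r
Monthly rate r = 0.094/12 ≈ 0.00783333, n = 49
PV = $1,500.00 × (1 − (1 + 0.094/12)^(−49)) / (0.094/12)
PV = $1,500.00 × 40.561972
PV = $60,842.96

PV = PMT × (1-(1+r)^(-n))/r = $60,842.96


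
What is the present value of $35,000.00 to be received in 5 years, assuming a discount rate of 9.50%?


Present value formula: PV = FV / (1 + r)^t
PV = $35,000.00 / (1 + 0.095)^5
PV = $35,000.00 / 1.5742387
PV = $22,232.97

PV = FV / (1 + r)^t = $22,232.97


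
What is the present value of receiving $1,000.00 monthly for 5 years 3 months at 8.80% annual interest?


Present value of an ordinary annuity: PV = PMT × (1 − (1 + r)^(−n)) / r
Monthly rate r = 0.088/12 ≈ 0.00733333, n = 63
PV = $1,000.00 × (1 − (1 + 0.088/12)^(−63)) / (0.088/12)
PV = $1,000.00 × 50.306549
PV = $50,306.55

PV = PMT × (1-(1+r)^(-n))/r = $50,306.55


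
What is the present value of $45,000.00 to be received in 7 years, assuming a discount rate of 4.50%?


Present value formula: PV = FV / (1 + r)^t
PV = $45,000.00 / (1 + 0.045)^7
PV = $45,000.00 / 1.360862
PV = $33,067.28

PV = FV / (1 + r)^t = $33,067.28


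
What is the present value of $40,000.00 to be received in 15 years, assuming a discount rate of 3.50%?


Present value formula: PV = FV / (1 + r)^t
PV = $40,000.00 / (1 + 0.035)^15
PV = $40,000.00 / 1.675349
PV = $23,875.62

PV = FV / (1 + r)^t = $23,875.62


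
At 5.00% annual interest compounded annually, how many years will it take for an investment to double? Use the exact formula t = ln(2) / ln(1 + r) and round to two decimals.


Doubling condition: (1 + r)^t = 2
Take ln of both sides: t × ln(1 + r) = ln(2)
t = ln(2) / ln(1 + r)
t = 0.693147 / 0.048790
t = 14.21

t = ln(2) / ln(1 + r) = 14.21 years


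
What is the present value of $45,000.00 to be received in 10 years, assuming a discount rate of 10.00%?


Present value formula: PV = FV / (1 + r)^t
PV = $45,000.00 / (1 + 0.1)^10
PV = $45,000.00 / 2.593742
PV = $17,349.45

PV = FV / (1 + r)^t = $17,349.45


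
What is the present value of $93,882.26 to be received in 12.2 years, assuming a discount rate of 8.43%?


Present value formula: PV = FV / (1 + r)^t
PV = $93,882.26 / (1 + 0.0843)^12.2
PV = $93,882.26 / 2.6842526
PV = $34,975.20

PV = FV / (1 + r)^t = $34,975.20


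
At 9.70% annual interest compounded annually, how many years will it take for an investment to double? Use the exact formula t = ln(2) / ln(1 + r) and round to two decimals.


Doubling condition: (1 + r)^t = 2
Take ln of both sides: t × ln(1 + r) = ln(2)
t = ln(2) / ln(1 + r)
t = 0.693147 / 0.092579
t = 7.49

t = ln(2) / ln(1 + r) = 7.49 years


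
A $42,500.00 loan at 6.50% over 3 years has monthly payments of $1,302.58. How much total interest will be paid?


Total paid over the life of the loan = PMT × n.
Total paid = $1,302.58 × 36 = $46,892.88
Total interest = total paid − principal = $46,892.88 − $42,500.00 = $4,392.88

Total interest = (PMT × n) - PV = $4,392.88


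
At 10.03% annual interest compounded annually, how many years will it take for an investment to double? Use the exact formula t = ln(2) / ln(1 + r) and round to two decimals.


Doubling condition: (1 + r)^t = 2
Take ln of both sides: t × ln(1 + r) = ln(2)
t = ln(2) / ln(1 + r)
t = 0.693147 / 0.095583
t = 7.25

t = ln(2) / ln(1 + r) = 7.25 years


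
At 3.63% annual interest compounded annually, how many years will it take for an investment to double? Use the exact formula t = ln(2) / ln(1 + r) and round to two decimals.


Doubling condition: (1 + r)^t = 2
Take ln of both sides: t × ln(1 + r) = ln(2)
t = ln(2) / ln(1 + r)
t = 0.693147 / 0.035657
t = 19.44

t = ln(2) / ln(1 + r) = 19.44 years


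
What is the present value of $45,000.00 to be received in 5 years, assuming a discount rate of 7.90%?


Present value formula: PV = FV / (1 + r)^t
PV = $45,000.00 / (1 + 0.079)^5
PV = $45,000.00 / 1.462538
PV = $30,768.43

PV = FV / (1 + r)^t = $30,768.43


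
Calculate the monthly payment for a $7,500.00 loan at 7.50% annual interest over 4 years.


Loan payment formula: PMT = PV × r / (1 − (1 + r)^(−n))
Monthly rate r = 0.075/12 = 0.00625, n = 48 months
Denominator: 1 − (1 + 0.075/12)^(−48) = 0.258490
PMT = $7,500.00 × (0.075/12) / 0.258490
PMT = $181.34 per month

PMT = PV × r / (1-(1+r)^(-n)) = $181.34/month


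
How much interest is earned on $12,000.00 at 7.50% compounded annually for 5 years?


Compound interest earned = final amount − principal.
A = P(1 + r/n)^(nt) = $12,000.00 × (1 + 0.075/1)^(1 × 5) = $17,227.55
Interest = A − P = $17,227.55 − $12,000.00 = $5,227.55

Interest = A - P = $5,227.55


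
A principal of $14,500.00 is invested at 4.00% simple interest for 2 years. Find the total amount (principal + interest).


Total amount formula: A = P(1 + rt) = P + P·r·t
Interest: I = P × r × t = $14,500.00 × 0.04 × 2 = $1,160.00
A = P + I = $14,500.00 + $1,160.00 = $15,660.00

A = P + I = P(1 + rt) = $15,660.00


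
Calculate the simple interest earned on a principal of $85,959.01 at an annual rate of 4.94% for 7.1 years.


Simple interest formula: I = P × r × t
I = $85,959.01 × 0.0494 × 7.1
I = $30,149.26

I = P × r × t = $30,149.26


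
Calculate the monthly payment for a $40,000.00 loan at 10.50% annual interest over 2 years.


Loan payment formula: PMT = PV × r / (1 − (1 + r)^(−n))
Monthly rate r = 0.105/12 = 0.00875, n = 24 months
Denominator: 1 − (1 + 0.105/12)^(−24) = 0.188675
PMT = $40,000.00 × (0.105/12) / 0.188675
PMT = $1,855.04 per month

PMT = PV × r / (1-(1+r)^(-n)) = $1,855.04/month


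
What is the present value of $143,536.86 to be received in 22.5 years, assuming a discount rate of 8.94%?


Present value formula: PV = FV / (1 + r)^t
PV = $143,536.86 / (1 + 0.0894)^22.5
PV = $143,536.86 / 6.866190
PV = $20,904.88

PV = FV / (1 + r)^t = $20,904.88


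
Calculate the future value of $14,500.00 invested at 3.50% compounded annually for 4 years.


Compound interest formula: A = P(1 + r/n)^(nt)
A = $14,500.00 × (1 + 0.035/1)^(1 × 4)
Growth factor: (1 + 0.035/1)^4 = 1.147523
A = $14,500.00 × 1.147523
A = $16,639.08

A = P(1 + r/n)^(nt) = $16,639.08


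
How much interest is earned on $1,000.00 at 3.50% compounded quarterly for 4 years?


Compound interest earned = final amount − principal.
A = P(1 + r/n)^(nt) = $1,000.00 × (1 + 0.035/4)^(4 × 4) = $1,149.57
Interest = A − P = $1,149.57 − $1,000.00 = $149.57

Interest = A - P = $149.57


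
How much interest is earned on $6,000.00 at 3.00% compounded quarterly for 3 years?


Compound interest earned = final amount − principal.
A = P(1 + r/n)^(nt) = $6,000.00 × (1 + 0.03/4)^(4 × 3) = $6,562.84
Interest = A − P = $6,562.84 − $6,000.00 = $562.84

Interest = A - P = $562.84


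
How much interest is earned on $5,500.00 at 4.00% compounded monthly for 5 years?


Compound interest earned = final amount − principal.
A = P(1 + r/n)^(nt) = $5,500.00 × (1 + 0.04/12)^(12 × 5) = $6,715.48
Interest = A − P = $6,715.48 − $5,500.00 = $1,215.48

Interest = A - P = $1,215.48


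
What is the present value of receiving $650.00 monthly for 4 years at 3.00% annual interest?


Present value of an ordinary annuity: PV = PMT × (1 − (1 + r)^(−n)) / r
Monthly rate r = 0.03/12 = 0.0025, n = 48
PV = $650.00 × (1 − (1 + 0.03/12)^(−48)) / (0.03/12)
PV = $650.00 × 45.178695
PV = $29,366.15

PV = PMT × (1-(1+r)^(-n))/r = $29,366.15


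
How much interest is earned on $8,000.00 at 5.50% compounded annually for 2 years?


Compound interest earned = final amount − principal.
A = P(1 + r/n)^(nt) = $8,000.00 × (1 + 0.055/1)^(1 × 2) = $8,904.20
Interest = A − P = $8,904.20 − $8,000.00 = $904.20

Interest = A - P = $904.20


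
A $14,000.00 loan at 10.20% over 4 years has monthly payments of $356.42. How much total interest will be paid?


Total paid over the life of the loan = PMT × n.
Total paid = $356.42 × 48 = $17,108.16
Total interest = total paid − principal = $17,108.16 − $14,000.00 = $3,108.16

Total interest = (PMT × n) - PV = $3,108.16


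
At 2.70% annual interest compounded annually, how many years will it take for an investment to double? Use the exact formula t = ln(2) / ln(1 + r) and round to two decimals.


Doubling condition: (1 + r)^t = 2
Take ln of both sides: t × ln(1 + r) = ln(2)
t = ln(2) / ln(1 + r)
t = 0.693147 / 0.026642
t = 26.02

t = ln(2) / ln(1 + r) = 26.02 years


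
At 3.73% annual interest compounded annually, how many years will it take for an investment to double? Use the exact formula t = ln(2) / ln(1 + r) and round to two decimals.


Doubling condition: (1 + r)^t = 2
Take ln of both sides: t × ln(1 + r) = ln(2)
t = ln(2) / ln(1 + r)
t = 0.693147 / 0.036621
t = 18.93

t = ln(2) / ln(1 + r) = 18.93 years


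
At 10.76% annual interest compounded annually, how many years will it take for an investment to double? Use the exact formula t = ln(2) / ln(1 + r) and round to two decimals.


Doubling condition: (1 + r)^t = 2
Take ln of both sides: t × ln(1 + r) = ln(2)
t = ln(2) / ln(1 + r)
t = 0.693147 / 0.102196
t = 6.78

t = ln(2) / ln(1 + r) = 6.78 years


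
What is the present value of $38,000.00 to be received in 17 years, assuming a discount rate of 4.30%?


Present value formula: PV = FV / (1 + r)^t
PV = $38,000.00 / (1 + 0.043)^17
PV = $38,000.00 / 2.045659
PV = $18,575.92

PV = FV / (1 + r)^t = $18,575.92


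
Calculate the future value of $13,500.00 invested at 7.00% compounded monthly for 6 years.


Compound interest formula: A = P(1 + r/n)^(nt)
A = $13,500.00 × (1 + 0.07/12)^(12 × 6)
Growth factor: (1 + 0.07/12)^72 = 1.5201055
A = $13,500.00 × 1.5201055
A = $20,521.42

A = P(1 + r/n)^(nt) = $20,521.42


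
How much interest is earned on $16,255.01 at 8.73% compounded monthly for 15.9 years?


Compound interest earned = final amount − principal.
A = P(1 + r/n)^(nt) = $16,255.01 × (1 + 0.0873/12)^(12 × 15.9) = $64,809.13
Interest = A − P = $64,809.13 − $16,255.01 = $48,554.12

Interest = A - P = $48,554.12


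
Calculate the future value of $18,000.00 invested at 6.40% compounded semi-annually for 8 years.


Compound interest formula: A = P(1 + r/n)^(nt)
A = $18,000.00 × (1 + 0.064/2)^(2 × 8)
Growth factor: (1 + 0.064/2)^16 = 1.655294
A = $18,000.00 × 1.655294
A = $29,795.29

A = P(1 + r/n)^(nt) = $29,795.29


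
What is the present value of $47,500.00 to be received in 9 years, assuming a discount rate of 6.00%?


Present value formula: PV = FV / (1 + r)^t
PV = $47,500.00 / (1 + 0.06)^9
PV = $47,500.00 / 1.689479
PV = $28,115.18

PV = FV / (1 + r)^t = $28,115.18


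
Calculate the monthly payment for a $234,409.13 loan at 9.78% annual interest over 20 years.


Loan payment formula: PMT = PV × r / (1 − (1 + r)^(−n))
Monthly rate r = 0.0978/12 = 0.00815, n = 240 months
Denominator: 1 − (1 + 0.0978/12)^(−240) = 0.857451
PMT = $234,409.13 × (0.0978/12) / 0.857451
PMT = $2,228.04 per month

PMT = PV × r / (1-(1+r)^(-n)) = $2,228.04/month


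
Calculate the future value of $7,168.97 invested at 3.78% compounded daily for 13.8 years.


Compound interest formula: A = P(1 + r/n)^(nt)
A = $7,168.97 × (1 + 0.0378/365)^(365 × 13.8)
Growth factor: (1 + 0.0378/365)^5037 = 1.684743
A = $7,168.97 × 1.684743
A = $12,077.87

A = P(1 + r/n)^(nt) = $12,077.87


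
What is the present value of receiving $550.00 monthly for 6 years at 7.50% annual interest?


Present value of an ordinary annuity: PV = PMT × (1 − (1 + r)^(−n)) / r
Monthly rate r = 0.075/12 = 0.00625, n = 72
PV = $550.00 × (1 − (1 + 0.075/12)^(−72)) / (0.075/12)
PV = $550.00 × 57.836524
PV = $31,810.09

PV = PMT × (1-(1+r)^(-n))/r = $31,810.09


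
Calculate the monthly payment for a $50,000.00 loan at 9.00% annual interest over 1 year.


Loan payment formula: PMT = PV × r / (1 − (1 + r)^(−n))
Monthly rate r = 0.09/12 = 0.0075, n = 12 months
Denominator: 1 − (1 + 0.09/12)^(−12) = 0.085762
PMT = $50,000.00 × (0.09/12) / 0.085762
PMT = $4,372.57 per month

PMT = PV × r / (1-(1+r)^(-n)) = $4,372.57/month


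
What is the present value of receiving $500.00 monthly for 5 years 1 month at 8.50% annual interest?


Present value of an ordinary annuity: PV = PMT × (1 − (1 + r)^(−n)) / r
Monthly rate r = 0.085/12 ≈ 0.00708333, n = 61
PV = $500.00 × (1 − (1 + 0.085/12)^(−61)) / (0.085/12)
PV = $500.00 × 49.391327
PV = $24,695.66

PV = PMT × (1-(1+r)^(-n))/r = $24,695.66


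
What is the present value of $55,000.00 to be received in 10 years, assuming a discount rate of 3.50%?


Present value formula: PV = FV / (1 + r)^t
PV = $55,000.00 / (1 + 0.035)^10
PV = $55,000.00 / 1.410599
PV = $38,990.53

PV = FV / (1 + r)^t = $38,990.53


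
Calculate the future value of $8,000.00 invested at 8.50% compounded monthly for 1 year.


Compound interest formula: A = P(1 + r/n)^(nt)
A = $8,000.00 × (1 + 0.085/12)^(12 × 1)
Growth factor: (1 + 0.085/12)^12 = 1.088391
A = $8,000.00 × 1.088391
A = $8,707.13

A = P(1 + r/n)^(nt) = $8,707.13


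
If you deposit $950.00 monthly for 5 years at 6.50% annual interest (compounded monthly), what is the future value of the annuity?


Future value of an ordinary annuity: FV = PMT × ((1 + r)^n − 1) / r
Monthly rate r = 0.065/12 ≈ 0.00541667, n = 60
FV = $950.00 × ((1 + 0.065/12)^60 − 1) / (0.065/12)
FV = $950.00 × 70.673968
FV = $67,140.27

FV = PMT × ((1+r)^n - 1)/r = $67,140.27


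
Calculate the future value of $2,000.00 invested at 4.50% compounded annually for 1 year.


Compound interest formula: A = P(1 + r/n)^(nt)
A = $2,000.00 × (1 + 0.045/1)^(1 × 1)
Growth factor: (1 + 0.045/1)^1 = 1.045000
A = $2,000.00 × 1.045000
A = $2,090.00

A = P(1 + r/n)^(nt) = $2,090.00


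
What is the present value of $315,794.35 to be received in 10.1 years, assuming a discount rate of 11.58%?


Present value formula: PV = FV / (1 + r)^t
PV = $315,794.35 / (1 + 0.1158)^10.1
PV = $315,794.35 / 3.0242815
PV = $104,419.63

PV = FV / (1 + r)^t = $104,419.63


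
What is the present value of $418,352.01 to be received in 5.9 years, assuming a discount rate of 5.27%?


Present value formula: PV = FV / (1 + r)^t
PV = $418,352.01 / (1 + 0.0527)^5.9
PV = $418,352.01 / 1.35393332
PV = $308,990.11

PV = FV / (1 + r)^t = $308,990.11


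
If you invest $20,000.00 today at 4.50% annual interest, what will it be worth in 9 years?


Future value formula: FV = PV × (1 + r)^t
FV = $20,000.00 × (1 + 0.045)^9
FV = $20,000.00 × 1.486095
FV = $29,721.90

FV = PV × (1 + r)^t = $29,721.90


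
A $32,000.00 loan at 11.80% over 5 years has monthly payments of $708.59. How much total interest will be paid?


Total paid over the life of the loan = PMT × n.
Total paid = $708.59 × 60 = $42,515.40
Total interest = total paid − principal = $42,515.40 − $32,000.00 = $10,515.40

Total interest = (PMT × n) - PV = $10,515.40


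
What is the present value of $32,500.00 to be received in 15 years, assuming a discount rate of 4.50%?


Present value formula: PV = FV / (1 + r)^t
PV = $32,500.00 / (1 + 0.045)^15
PV = $32,500.00 / 1.9352824
PV = $16,793.41

PV = FV / (1 + r)^t = $16,793.41


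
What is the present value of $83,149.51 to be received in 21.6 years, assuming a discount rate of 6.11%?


Present value formula: PV = FV / (1 + r)^t
PV = $83,149.51 / (1 + 0.0611)^21.6
PV = $83,149.51 / 3.600281
PV = $23,095.28

PV = FV / (1 + r)^t = $23,095.28
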